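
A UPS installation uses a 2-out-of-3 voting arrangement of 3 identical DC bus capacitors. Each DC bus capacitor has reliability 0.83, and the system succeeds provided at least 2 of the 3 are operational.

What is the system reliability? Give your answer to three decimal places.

R = Σ_{i=2}^{3} C(3,i) p^i (1−p)^{3−i} with p = 0.83
C(3,2)·0.83^2·0.17^1 = 0.35134
C(3,3)·0.83^3·0.17^0 = 0.57179
Sum = 0.923

0.923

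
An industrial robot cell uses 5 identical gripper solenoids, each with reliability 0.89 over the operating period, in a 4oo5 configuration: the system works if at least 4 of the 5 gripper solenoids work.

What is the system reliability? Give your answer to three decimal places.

0.903

R = Σ_{i=4}^{5} C(5,i) p^i (1−p)^{5−i} with p = 0.89
C(5,4)·0.89^4·0.11^1 = 0.34508
C(5,5)·0.89^5·0.11^0 = 0.55841
Sum = 0.903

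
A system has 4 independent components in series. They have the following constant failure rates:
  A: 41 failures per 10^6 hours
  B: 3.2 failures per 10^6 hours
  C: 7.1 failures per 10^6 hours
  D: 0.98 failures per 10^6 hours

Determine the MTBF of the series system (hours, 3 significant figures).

19100

Series of exponential components: λ_sys = Σ λ_i
λ_sys = 0.000041 + 0.0000032 + 0.0000071 + 0.00000098 = 5.2280e-05 /h
MTBF = 1 / λ_sys = 19100 h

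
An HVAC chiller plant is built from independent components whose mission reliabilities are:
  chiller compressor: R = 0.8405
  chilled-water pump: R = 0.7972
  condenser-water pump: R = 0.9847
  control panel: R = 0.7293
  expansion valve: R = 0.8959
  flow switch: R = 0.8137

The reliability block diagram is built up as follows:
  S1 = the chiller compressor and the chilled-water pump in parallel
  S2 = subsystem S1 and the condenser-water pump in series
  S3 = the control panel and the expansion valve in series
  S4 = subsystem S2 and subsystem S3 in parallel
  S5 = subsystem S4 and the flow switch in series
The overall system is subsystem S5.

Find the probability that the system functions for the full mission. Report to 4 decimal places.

Parallel (chiller compressor and chilled-water pump): 1 − (1 − 0.840500)(1 − 0.797200) = 0.967653
Series ([0.967653] and condenser-water pump): 0.967653 × 0.984700 = 0.952848
Series (control panel and expansion valve): 0.729300 × 0.895900 = 0.653380
Parallel ([0.952848] and [0.653380]): 1 − (1 − 0.952848)(1 − 0.653380) = 0.983656
Series ([0.983656] and flow switch): 0.983656 × 0.813700 = 0.8004

0.8004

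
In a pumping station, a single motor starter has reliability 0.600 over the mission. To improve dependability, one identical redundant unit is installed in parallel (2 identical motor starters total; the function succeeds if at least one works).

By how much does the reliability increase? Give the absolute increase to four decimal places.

R_before = 0.600
R_after = 1 − (1 − 0.600)^2 = 0.8400
ΔR = 0.8400 − 0.600 = 0.2400

0.2400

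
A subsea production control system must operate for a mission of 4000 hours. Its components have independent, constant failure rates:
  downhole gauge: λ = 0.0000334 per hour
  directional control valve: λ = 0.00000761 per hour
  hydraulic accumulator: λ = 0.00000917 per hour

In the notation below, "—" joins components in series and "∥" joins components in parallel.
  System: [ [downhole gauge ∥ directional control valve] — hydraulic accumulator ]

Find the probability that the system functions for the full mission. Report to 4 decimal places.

0.9604

R(downhole gauge) = exp(−0.0000334 × 4000) = 0.874940
R(directional control valve) = exp(−0.00000761 × 4000) = 0.970019
R(hydraulic accumulator) = exp(−0.00000917 × 4000) = 0.963985
Parallel (downhole gauge and directional control valve): 1 − (1 − 0.874940)(1 − 0.970019) = 0.996251
Series ([0.996251] and hydraulic accumulator): 0.996251 × 0.963985 = 0.9604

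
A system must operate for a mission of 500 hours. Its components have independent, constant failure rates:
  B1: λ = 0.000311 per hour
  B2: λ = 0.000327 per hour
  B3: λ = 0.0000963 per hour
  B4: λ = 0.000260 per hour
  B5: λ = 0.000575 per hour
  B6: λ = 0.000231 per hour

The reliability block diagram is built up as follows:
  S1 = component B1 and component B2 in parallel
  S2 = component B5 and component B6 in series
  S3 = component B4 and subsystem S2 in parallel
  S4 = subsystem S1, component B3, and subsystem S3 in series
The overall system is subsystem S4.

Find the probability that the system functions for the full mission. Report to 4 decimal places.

R(B1) = exp(−0.000311 × 500) = 0.855987
R(B2) = exp(−0.000327 × 500) = 0.849166
R(B3) = exp(−0.0000963 × 500) = 0.952991
R(B4) = exp(−0.000260 × 500) = 0.878095
R(B5) = exp(−0.000575 × 500) = 0.750137
R(B6) = exp(−0.000231 × 500) = 0.890921
Parallel (B1 and B2): 1 − (1 − 0.855987)(1 − 0.849166) = 0.978278
Series (B5 and B6): 0.750137 × 0.890921 = 0.668313
Parallel (B4 and [0.668313]): 1 − (1 − 0.878095)(1 − 0.668313) = 0.959566
Series ([0.978278], B3, and [0.959566]): 0.978278 × 0.952991 × 0.959566 = 0.8946

0.8946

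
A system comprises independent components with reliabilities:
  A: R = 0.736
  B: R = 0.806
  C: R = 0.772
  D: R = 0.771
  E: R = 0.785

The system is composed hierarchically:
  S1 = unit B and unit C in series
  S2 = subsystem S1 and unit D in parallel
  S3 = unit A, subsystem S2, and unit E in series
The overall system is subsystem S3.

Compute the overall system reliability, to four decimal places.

Series (B and C): 0.806000 × 0.772000 = 0.622232
Parallel ([0.622232] and D): 1 − (1 − 0.622232)(1 − 0.771000) = 0.913491
Series (A, [0.913491], and E): 0.736000 × 0.913491 × 0.785000 = 0.5278

0.5278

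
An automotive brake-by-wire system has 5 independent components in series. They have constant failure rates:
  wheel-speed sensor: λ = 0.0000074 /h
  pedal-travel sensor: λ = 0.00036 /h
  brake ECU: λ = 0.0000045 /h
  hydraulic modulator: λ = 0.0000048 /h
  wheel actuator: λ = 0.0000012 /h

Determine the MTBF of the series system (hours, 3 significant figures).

2650

Series of exponential components: λ_sys = Σ λ_i
λ_sys = 0.0000074 + 0.00036 + 0.0000045 + 0.0000048 + 0.0000012 = 3.7790e-04 /h
MTBF = 1 / λ_sys = 2650 h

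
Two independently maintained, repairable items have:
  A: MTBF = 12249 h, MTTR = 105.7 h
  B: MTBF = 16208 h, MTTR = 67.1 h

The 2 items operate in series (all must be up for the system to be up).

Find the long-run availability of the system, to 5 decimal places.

A(A) = MTBF/(MTBF+MTTR) = 12249/(12249+105.7) = 0.991445
A(B) = MTBF/(MTBF+MTTR) = 16208/(16208+67.1) = 0.995877
Series availability: 0.991445 × 0.995877 = 0.98736

0.98736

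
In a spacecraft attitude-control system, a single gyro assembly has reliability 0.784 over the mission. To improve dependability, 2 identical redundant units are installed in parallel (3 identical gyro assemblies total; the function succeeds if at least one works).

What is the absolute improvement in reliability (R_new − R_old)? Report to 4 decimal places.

0.2059

R_before = 0.784
R_after = 1 − (1 − 0.784)^3 = 0.9899
ΔR = 0.9899 − 0.784 = 0.2059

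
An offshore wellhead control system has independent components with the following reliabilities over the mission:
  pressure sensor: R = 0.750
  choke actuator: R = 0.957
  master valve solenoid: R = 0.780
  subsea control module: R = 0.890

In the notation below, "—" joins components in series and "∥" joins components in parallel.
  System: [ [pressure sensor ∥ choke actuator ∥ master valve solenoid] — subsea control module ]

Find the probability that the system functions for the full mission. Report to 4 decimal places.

Parallel (pressure sensor, choke actuator, and master valve solenoid): 1 − (1 − 0.750000)(1 − 0.957000)(1 − 0.780000) = 0.997635
Series ([0.997635] and subsea control module): 0.997635 × 0.890000 = 0.8879

0.8879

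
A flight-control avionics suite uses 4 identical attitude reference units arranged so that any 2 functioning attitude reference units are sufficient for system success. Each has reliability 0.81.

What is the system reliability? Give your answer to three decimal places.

0.976

R = Σ_{i=2}^{4} C(4,i) p^i (1−p)^{4−i} with p = 0.81
C(4,2)·0.81^2·0.19^2 = 0.14211
C(4,3)·0.81^3·0.19^1 = 0.40390
C(4,4)·0.81^4·0.19^0 = 0.43047
Sum = 0.976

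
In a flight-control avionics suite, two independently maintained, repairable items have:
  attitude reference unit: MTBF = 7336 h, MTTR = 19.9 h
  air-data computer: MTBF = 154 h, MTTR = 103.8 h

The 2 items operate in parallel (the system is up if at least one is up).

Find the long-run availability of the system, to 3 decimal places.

0.999

A(attitude reference unit) = MTBF/(MTBF+MTTR) = 7336/(7336+19.9) = 0.997295
A(air-data computer) = MTBF/(MTBF+MTTR) = 154/(154+103.8) = 0.597362
Parallel availability: 1 − (1 − 0.997295)(1 − 0.597362) = 0.999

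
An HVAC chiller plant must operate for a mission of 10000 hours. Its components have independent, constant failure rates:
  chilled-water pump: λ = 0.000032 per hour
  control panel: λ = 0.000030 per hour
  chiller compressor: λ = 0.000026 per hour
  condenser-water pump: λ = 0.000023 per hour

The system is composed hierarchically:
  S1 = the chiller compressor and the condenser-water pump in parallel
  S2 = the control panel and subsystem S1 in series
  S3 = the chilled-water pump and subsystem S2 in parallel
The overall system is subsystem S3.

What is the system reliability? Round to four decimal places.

R(chilled-water pump) = exp(−0.000032 × 10000) = 0.726149
R(control panel) = exp(−0.000030 × 10000) = 0.740818
R(chiller compressor) = exp(−0.000026 × 10000) = 0.771052
R(condenser-water pump) = exp(−0.000023 × 10000) = 0.794534
Parallel (chiller compressor and condenser-water pump): 1 − (1 − 0.771052)(1 − 0.794534) = 0.952959
Series (control panel and [0.952959]): 0.740818 × 0.952959 = 0.705969
Parallel (chilled-water pump and [0.705969]): 1 − (1 − 0.726149)(1 − 0.705969) = 0.9195

0.9195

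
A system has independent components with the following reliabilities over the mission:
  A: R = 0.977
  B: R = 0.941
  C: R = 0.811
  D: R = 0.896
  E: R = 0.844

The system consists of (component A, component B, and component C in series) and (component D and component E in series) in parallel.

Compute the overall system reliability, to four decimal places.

Series (A, B, and C): 0.977000 × 0.941000 × 0.811000 = 0.745599
Series (D and E): 0.896000 × 0.844000 = 0.756224
Parallel ([0.745599] and [0.756224]): 1 − (1 − 0.745599)(1 − 0.756224) = 0.9380

0.9380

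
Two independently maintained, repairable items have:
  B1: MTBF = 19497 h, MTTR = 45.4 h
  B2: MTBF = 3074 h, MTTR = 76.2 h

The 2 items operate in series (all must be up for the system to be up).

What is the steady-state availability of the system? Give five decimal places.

0.97354

A(B1) = MTBF/(MTBF+MTTR) = 19497/(19497+45.4) = 0.997677
A(B2) = MTBF/(MTBF+MTTR) = 3074/(3074+76.2) = 0.975811
Series availability: 0.997677 × 0.975811 = 0.97354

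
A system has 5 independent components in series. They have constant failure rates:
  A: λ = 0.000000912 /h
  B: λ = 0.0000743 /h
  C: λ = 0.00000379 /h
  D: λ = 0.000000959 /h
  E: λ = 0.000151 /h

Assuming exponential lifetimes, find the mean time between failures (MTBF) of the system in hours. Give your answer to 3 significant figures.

Series of exponential components: λ_sys = Σ λ_i
λ_sys = 0.000000912 + 0.0000743 + 0.00000379 + 0.000000959 + 0.000151 = 2.3096e-04 /h
MTBF = 1 / λ_sys = 4330 h

4330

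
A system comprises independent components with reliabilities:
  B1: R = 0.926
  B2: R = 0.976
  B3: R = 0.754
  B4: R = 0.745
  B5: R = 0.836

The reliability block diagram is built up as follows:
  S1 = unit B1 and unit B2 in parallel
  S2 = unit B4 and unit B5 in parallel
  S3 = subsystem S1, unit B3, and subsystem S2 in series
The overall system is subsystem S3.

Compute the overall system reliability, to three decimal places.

Parallel (B1 and B2): 1 − (1 − 0.92600)(1 − 0.97600) = 0.99822
Parallel (B4 and B5): 1 − (1 − 0.74500)(1 − 0.83600) = 0.95818
Series ([0.99822], B3, and [0.95818]): 0.99822 × 0.75400 × 0.95818 = 0.721

0.721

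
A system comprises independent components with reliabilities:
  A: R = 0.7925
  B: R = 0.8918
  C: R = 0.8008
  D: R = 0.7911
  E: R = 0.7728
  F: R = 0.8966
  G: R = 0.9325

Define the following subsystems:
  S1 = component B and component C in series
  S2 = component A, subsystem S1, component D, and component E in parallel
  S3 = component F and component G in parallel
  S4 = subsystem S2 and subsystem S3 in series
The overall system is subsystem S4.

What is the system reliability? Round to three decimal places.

0.990

Series (B and C): 0.89180 × 0.80080 = 0.71415
Parallel (A, [0.71415], D, and E): 1 − (1 − 0.79250)(1 − 0.71415)(1 − 0.79110)(1 − 0.77280) = 0.99718
Parallel (F and G): 1 − (1 − 0.89660)(1 − 0.93250) = 0.99302
Series ([0.99718] and [0.99302]): 0.99718 × 0.99302 = 0.990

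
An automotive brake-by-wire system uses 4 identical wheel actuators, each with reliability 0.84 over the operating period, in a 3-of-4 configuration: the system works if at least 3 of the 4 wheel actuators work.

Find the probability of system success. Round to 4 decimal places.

0.8772

R = Σ_{i=3}^{4} C(4,i) p^i (1−p)^{4−i} with p = 0.84
C(4,3)·0.84^3·0.16^1 = 0.379331
C(4,4)·0.84^4·0.16^0 = 0.497871
Sum = 0.8772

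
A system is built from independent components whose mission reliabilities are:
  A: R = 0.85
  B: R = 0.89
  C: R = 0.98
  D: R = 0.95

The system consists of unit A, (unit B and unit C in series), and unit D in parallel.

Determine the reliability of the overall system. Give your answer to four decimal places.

Series (B and C): 0.890000 × 0.980000 = 0.872200
Parallel (A, [0.872200], and D): 1 − (1 − 0.850000)(1 − 0.872200)(1 − 0.950000) = 0.9990

0.9990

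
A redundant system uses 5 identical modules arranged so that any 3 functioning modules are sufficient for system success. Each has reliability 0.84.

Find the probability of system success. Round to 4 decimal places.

0.9682

R = Σ_{i=3}^{5} C(5,i) p^i (1−p)^{5−i} with p = 0.84
C(5,3)·0.84^3·0.16^2 = 0.151732
C(5,4)·0.84^4·0.16^1 = 0.398297
C(5,5)·0.84^5·0.16^0 = 0.418212
Sum = 0.9682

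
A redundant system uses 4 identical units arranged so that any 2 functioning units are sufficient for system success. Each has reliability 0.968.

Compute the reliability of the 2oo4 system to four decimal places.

R = Σ_{i=2}^{4} C(4,i) p^i (1−p)^{4−i} with p = 0.968
C(4,2)·0.968^2·0.032^2 = 0.005757
C(4,3)·0.968^3·0.032^1 = 0.116101
C(4,4)·0.968^4·0.032^0 = 0.878014
Sum = 0.9999

0.9999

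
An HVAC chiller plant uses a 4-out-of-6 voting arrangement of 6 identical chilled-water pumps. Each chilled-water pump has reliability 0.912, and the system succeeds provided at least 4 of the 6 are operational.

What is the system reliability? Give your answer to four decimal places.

0.9889

R = Σ_{i=4}^{6} C(6,i) p^i (1−p)^{6−i} with p = 0.912
C(6,4)·0.912^4·0.088^2 = 0.080359
C(6,5)·0.912^5·0.088^1 = 0.333126
C(6,6)·0.912^6·0.088^0 = 0.575399
Sum = 0.9889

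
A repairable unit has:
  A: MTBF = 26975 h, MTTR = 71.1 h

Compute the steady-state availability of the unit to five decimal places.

A(A) = MTBF/(MTBF+MTTR) = 26975/(26975+71.1) = 0.99737

0.99737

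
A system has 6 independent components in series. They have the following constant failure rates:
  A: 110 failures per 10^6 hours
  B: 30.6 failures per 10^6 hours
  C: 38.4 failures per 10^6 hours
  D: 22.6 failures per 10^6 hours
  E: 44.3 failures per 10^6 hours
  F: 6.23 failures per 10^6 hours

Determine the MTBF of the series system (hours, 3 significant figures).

Series of exponential components: λ_sys = Σ λ_i
λ_sys = 0.000110 + 0.0000306 + 0.0000384 + 0.0000226 + 0.0000443 + 0.00000623 = 2.5213e-04 /h
MTBF = 1 / λ_sys = 3970 h

3970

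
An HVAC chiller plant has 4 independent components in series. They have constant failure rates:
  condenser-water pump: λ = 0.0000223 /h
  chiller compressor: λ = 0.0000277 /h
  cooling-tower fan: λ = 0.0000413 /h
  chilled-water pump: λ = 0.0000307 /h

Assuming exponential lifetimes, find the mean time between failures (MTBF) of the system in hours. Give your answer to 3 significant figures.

8200

Series of exponential components: λ_sys = Σ λ_i
λ_sys = 0.0000223 + 0.0000277 + 0.0000413 + 0.0000307 = 1.2200e-04 /h
MTBF = 1 / λ_sys = 8200 h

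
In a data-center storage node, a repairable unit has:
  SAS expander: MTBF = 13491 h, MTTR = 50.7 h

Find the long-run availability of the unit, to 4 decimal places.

0.9963

A(SAS expander) = MTBF/(MTBF+MTTR) = 13491/(13491+50.7) = 0.9963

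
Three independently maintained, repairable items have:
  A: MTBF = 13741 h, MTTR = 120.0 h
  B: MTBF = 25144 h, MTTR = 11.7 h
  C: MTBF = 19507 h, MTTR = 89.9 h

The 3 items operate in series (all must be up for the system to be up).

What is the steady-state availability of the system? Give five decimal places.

0.98634

A(A) = MTBF/(MTBF+MTTR) = 13741/(13741+120.0) = 0.991343
A(B) = MTBF/(MTBF+MTTR) = 25144/(25144+11.7) = 0.999535
A(C) = MTBF/(MTBF+MTTR) = 19507/(19507+89.9) = 0.995413
Series availability: 0.991343 × 0.999535 × 0.995413 = 0.98634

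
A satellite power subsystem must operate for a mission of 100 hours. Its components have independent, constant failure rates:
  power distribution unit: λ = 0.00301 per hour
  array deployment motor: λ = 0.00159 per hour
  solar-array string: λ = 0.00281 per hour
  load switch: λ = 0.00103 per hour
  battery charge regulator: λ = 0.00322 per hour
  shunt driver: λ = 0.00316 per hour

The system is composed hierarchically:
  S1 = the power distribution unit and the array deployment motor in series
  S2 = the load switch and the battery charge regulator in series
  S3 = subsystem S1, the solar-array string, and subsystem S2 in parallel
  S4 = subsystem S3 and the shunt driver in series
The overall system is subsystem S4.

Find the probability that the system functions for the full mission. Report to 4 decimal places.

0.7063

R(power distribution unit) = exp(−0.00301 × 100) = 0.740078
R(array deployment motor) = exp(−0.00159 × 100) = 0.852996
R(solar-array string) = exp(−0.00281 × 100) = 0.755028
R(load switch) = exp(−0.00103 × 100) = 0.902127
R(battery charge regulator) = exp(−0.00322 × 100) = 0.724698
R(shunt driver) = exp(−0.00316 × 100) = 0.729059
Series (power distribution unit and array deployment motor): 0.740078 × 0.852996 = 0.631284
Series (load switch and battery charge regulator): 0.902127 × 0.724698 = 0.653770
Parallel ([0.631284], solar-array string, and [0.653770]): 1 − (1 − 0.631284)(1 − 0.755028)(1 − 0.653770) = 0.968727
Series ([0.968727] and shunt driver): 0.968727 × 0.729059 = 0.7063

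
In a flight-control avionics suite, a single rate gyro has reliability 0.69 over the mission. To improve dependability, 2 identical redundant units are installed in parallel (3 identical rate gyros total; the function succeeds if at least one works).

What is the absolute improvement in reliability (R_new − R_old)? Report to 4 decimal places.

0.2802

R_before = 0.69
R_after = 1 − (1 − 0.69)^3 = 0.9702
ΔR = 0.9702 − 0.69 = 0.2802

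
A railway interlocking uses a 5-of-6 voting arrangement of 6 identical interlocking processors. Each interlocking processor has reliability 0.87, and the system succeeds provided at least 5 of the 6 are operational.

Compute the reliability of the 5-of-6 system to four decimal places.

0.8224

R = Σ_{i=5}^{6} C(6,i) p^i (1−p)^{6−i} with p = 0.87
C(6,5)·0.87^5·0.13^1 = 0.388768
C(6,6)·0.87^6·0.13^0 = 0.433626
Sum = 0.8224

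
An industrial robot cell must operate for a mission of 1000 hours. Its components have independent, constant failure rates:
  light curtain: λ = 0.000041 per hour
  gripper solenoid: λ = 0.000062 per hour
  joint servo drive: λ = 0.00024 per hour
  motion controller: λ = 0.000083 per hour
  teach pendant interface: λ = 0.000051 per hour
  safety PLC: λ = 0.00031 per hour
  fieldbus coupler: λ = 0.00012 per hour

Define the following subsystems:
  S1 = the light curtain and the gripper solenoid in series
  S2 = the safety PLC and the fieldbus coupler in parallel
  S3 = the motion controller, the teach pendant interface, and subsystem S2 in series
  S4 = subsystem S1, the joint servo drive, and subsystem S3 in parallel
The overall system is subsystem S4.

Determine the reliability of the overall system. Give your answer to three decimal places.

R(light curtain) = exp(−0.000041 × 1000) = 0.95983
R(gripper solenoid) = exp(−0.000062 × 1000) = 0.93988
R(joint servo drive) = exp(−0.00024 × 1000) = 0.78663
R(motion controller) = exp(−0.000083 × 1000) = 0.92035
R(teach pendant interface) = exp(−0.000051 × 1000) = 0.95028
R(safety PLC) = exp(−0.00031 × 1000) = 0.73345
R(fieldbus coupler) = exp(−0.00012 × 1000) = 0.88692
Series (light curtain and gripper solenoid): 0.95983 × 0.93988 = 0.90213
Parallel (safety PLC and fieldbus coupler): 1 − (1 − 0.73345)(1 − 0.88692) = 0.96986
Series (motion controller, teach pendant interface, and [0.96986]): 0.92035 × 0.95028 × 0.96986 = 0.84823
Parallel ([0.90213], joint servo drive, and [0.84823]): 1 − (1 − 0.90213)(1 − 0.78663)(1 − 0.84823) = 0.997

0.997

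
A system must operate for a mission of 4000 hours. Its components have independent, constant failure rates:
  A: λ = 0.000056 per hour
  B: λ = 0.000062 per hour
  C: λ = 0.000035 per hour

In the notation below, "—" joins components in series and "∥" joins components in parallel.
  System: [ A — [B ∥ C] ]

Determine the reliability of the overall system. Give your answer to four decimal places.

0.7764

R(A) = exp(−0.000056 × 4000) = 0.799315
R(B) = exp(−0.000062 × 4000) = 0.780360
R(C) = exp(−0.000035 × 4000) = 0.869358
Parallel (B and C): 1 − (1 − 0.780360)(1 − 0.869358) = 0.971306
Series (A and [0.971306]): 0.799315 × 0.971306 = 0.7764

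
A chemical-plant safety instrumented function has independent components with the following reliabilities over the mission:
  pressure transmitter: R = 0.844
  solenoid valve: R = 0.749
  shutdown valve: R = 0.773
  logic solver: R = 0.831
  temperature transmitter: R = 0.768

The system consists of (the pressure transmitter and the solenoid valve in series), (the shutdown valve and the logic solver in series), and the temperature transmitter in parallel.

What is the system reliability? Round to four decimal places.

0.9695

Series (pressure transmitter and solenoid valve): 0.844000 × 0.749000 = 0.632156
Series (shutdown valve and logic solver): 0.773000 × 0.831000 = 0.642363
Parallel ([0.632156], [0.642363], and temperature transmitter): 1 − (1 − 0.632156)(1 − 0.642363)(1 − 0.768000) = 0.9695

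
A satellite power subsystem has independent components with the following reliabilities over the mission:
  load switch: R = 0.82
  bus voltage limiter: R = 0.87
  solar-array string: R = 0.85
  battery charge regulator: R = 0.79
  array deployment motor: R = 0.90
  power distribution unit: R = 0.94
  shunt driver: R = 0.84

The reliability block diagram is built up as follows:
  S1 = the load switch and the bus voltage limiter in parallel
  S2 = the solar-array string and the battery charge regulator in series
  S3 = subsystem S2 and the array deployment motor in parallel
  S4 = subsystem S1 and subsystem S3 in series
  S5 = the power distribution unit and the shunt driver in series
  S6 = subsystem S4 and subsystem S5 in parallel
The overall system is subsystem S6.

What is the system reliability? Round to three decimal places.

0.988

Parallel (load switch and bus voltage limiter): 1 − (1 − 0.82000)(1 − 0.87000) = 0.97660
Series (solar-array string and battery charge regulator): 0.85000 × 0.79000 = 0.67150
Parallel ([0.67150] and array deployment motor): 1 − (1 − 0.67150)(1 − 0.90000) = 0.96715
Series ([0.97660] and [0.96715]): 0.97660 × 0.96715 = 0.94452
Series (power distribution unit and shunt driver): 0.94000 × 0.84000 = 0.78960
Parallel ([0.94452] and [0.78960]): 1 − (1 − 0.94452)(1 − 0.78960) = 0.988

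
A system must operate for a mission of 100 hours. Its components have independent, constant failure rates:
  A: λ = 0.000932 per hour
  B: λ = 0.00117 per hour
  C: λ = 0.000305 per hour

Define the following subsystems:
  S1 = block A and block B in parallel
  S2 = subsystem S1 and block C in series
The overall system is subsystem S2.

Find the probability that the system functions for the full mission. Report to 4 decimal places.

0.9604

R(A) = exp(−0.000932 × 100) = 0.911011
R(B) = exp(−0.00117 × 100) = 0.889585
R(C) = exp(−0.000305 × 100) = 0.969960
Parallel (A and B): 1 − (1 − 0.911011)(1 − 0.889585) = 0.990174
Series ([0.990174] and C): 0.990174 × 0.969960 = 0.9604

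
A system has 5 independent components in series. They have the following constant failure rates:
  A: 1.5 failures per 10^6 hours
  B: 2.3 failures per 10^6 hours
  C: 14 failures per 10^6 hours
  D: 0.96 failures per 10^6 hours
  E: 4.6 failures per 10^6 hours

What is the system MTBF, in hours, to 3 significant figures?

Series of exponential components: λ_sys = Σ λ_i
λ_sys = 0.0000015 + 0.0000023 + 0.000014 + 0.00000096 + 0.0000046 = 2.3360e-05 /h
MTBF = 1 / λ_sys = 42800 h

42800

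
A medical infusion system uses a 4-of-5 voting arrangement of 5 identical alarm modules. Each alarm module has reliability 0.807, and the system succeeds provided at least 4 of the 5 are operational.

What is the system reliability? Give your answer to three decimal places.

0.752

R = Σ_{i=4}^{5} C(5,i) p^i (1−p)^{5−i} with p = 0.807
C(5,4)·0.807^4·0.193^1 = 0.40928
C(5,5)·0.807^5·0.193^0 = 0.34227
Sum = 0.752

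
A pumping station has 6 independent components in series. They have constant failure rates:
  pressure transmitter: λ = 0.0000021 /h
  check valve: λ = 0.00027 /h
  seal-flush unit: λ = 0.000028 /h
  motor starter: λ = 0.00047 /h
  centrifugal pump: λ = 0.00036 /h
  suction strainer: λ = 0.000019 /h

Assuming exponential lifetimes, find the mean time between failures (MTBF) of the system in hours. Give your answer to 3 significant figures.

870

Series of exponential components: λ_sys = Σ λ_i
λ_sys = 0.0000021 + 0.00027 + 0.000028 + 0.00047 + 0.00036 + 0.000019 = 1.1491e-03 /h
MTBF = 1 / λ_sys = 870 h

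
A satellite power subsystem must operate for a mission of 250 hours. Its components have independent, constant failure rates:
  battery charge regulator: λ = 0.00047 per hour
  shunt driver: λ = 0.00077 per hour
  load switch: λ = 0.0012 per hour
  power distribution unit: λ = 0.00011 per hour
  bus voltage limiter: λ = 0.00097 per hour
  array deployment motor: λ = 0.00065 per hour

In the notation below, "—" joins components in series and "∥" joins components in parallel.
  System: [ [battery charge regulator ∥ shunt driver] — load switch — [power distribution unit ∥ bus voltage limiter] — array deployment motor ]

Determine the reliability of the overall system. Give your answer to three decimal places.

R(battery charge regulator) = exp(−0.00047 × 250) = 0.88914
R(shunt driver) = exp(−0.00077 × 250) = 0.82489
R(load switch) = exp(−0.0012 × 250) = 0.74082
R(power distribution unit) = exp(−0.00011 × 250) = 0.97287
R(bus voltage limiter) = exp(−0.00097 × 250) = 0.78466
R(array deployment motor) = exp(−0.00065 × 250) = 0.85002
Parallel (battery charge regulator and shunt driver): 1 − (1 − 0.88914)(1 − 0.82489) = 0.98059
Parallel (power distribution unit and bus voltage limiter): 1 − (1 − 0.97287)(1 − 0.78466) = 0.99416
Series ([0.98059], load switch, [0.99416], and array deployment motor): 0.98059 × 0.74082 × 0.99416 × 0.85002 = 0.614

0.614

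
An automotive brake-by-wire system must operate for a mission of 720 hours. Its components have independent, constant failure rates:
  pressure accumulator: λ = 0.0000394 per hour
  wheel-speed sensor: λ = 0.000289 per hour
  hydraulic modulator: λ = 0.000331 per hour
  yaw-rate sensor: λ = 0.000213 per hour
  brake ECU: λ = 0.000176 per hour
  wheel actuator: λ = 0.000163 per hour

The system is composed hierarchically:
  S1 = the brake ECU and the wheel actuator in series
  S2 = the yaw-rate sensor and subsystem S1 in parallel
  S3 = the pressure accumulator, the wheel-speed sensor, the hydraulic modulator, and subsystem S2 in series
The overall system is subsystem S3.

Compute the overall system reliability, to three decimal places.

R(pressure accumulator) = exp(−0.0000394 × 720) = 0.97203
R(wheel-speed sensor) = exp(−0.000289 × 720) = 0.81214
R(hydraulic modulator) = exp(−0.000331 × 720) = 0.78795
R(yaw-rate sensor) = exp(−0.000213 × 720) = 0.85782
R(brake ECU) = exp(−0.000176 × 720) = 0.88098
R(wheel actuator) = exp(−0.000163 × 720) = 0.88927
Series (brake ECU and wheel actuator): 0.88098 × 0.88927 = 0.78343
Parallel (yaw-rate sensor and [0.78343]): 1 − (1 − 0.85782)(1 − 0.78343) = 0.96921
Series (pressure accumulator, wheel-speed sensor, hydraulic modulator, and [0.96921]): 0.97203 × 0.81214 × 0.78795 × 0.96921 = 0.603

0.603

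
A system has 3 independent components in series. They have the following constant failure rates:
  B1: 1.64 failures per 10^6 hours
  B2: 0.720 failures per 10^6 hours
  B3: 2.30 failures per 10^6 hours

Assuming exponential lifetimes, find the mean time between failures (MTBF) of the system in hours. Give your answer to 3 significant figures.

215000

Series of exponential components: λ_sys = Σ λ_i
λ_sys = 0.00000164 + 0.000000720 + 0.00000230 = 4.6600e-06 /h
MTBF = 1 / λ_sys = 215000 h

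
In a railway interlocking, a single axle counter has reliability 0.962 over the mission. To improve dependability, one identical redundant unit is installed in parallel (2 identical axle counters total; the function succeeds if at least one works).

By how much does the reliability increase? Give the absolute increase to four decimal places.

0.0366

R_before = 0.962
R_after = 1 − (1 − 0.962)^2 = 0.9986
ΔR = 0.9986 − 0.962 = 0.0366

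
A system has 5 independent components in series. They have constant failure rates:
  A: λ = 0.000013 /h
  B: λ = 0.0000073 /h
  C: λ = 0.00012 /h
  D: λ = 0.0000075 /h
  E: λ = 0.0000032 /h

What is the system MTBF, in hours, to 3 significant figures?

Series of exponential components: λ_sys = Σ λ_i
λ_sys = 0.000013 + 0.0000073 + 0.00012 + 0.0000075 + 0.0000032 = 1.5100e-04 /h
MTBF = 1 / λ_sys = 6620 h

6620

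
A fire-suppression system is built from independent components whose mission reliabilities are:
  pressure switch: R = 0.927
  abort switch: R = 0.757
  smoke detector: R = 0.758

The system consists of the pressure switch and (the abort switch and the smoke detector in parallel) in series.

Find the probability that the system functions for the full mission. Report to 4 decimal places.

0.8725

Parallel (abort switch and smoke detector): 1 − (1 − 0.757000)(1 − 0.758000) = 0.941194
Series (pressure switch and [0.941194]): 0.927000 × 0.941194 = 0.8725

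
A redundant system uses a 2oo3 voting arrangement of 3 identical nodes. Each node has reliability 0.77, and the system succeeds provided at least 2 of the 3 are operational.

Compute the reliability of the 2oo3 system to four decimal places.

0.8656

R = Σ_{i=2}^{3} C(3,i) p^i (1−p)^{3−i} with p = 0.77
C(3,2)·0.77^2·0.23^1 = 0.409101
C(3,3)·0.77^3·0.23^0 = 0.456533
Sum = 0.8656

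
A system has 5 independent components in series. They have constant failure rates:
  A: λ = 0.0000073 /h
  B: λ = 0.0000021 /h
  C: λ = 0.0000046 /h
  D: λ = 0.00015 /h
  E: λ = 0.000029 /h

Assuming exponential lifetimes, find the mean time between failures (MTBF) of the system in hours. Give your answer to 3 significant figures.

5180

Series of exponential components: λ_sys = Σ λ_i
λ_sys = 0.0000073 + 0.0000021 + 0.0000046 + 0.00015 + 0.000029 = 1.9300e-04 /h
MTBF = 1 / λ_sys = 5180 h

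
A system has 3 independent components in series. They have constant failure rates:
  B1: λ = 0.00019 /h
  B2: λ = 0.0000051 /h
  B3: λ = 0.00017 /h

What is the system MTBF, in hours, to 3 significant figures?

2740

Series of exponential components: λ_sys = Σ λ_i
λ_sys = 0.00019 + 0.0000051 + 0.00017 = 3.6510e-04 /h
MTBF = 1 / λ_sys = 2740 h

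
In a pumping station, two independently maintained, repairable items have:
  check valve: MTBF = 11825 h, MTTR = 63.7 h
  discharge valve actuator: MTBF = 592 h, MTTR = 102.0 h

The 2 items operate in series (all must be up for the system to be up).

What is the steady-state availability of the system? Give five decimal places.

A(check valve) = MTBF/(MTBF+MTTR) = 11825/(11825+63.7) = 0.994642
A(discharge valve actuator) = MTBF/(MTBF+MTTR) = 592/(592+102.0) = 0.853026
Series availability: 0.994642 × 0.853026 = 0.84846

0.84846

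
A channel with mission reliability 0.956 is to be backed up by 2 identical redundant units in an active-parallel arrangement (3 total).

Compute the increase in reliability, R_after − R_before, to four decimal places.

0.0439

R_before = 0.956
R_after = 1 − (1 − 0.956)^3 = 0.9999
ΔR = 0.9999 − 0.956 = 0.0439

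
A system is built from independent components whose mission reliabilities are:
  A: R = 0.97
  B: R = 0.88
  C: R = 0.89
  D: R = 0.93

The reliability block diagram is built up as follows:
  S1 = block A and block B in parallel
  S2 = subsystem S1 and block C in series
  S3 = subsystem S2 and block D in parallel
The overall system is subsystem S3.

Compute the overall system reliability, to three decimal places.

0.992

Parallel (A and B): 1 − (1 − 0.97000)(1 − 0.88000) = 0.99640
Series ([0.99640] and C): 0.99640 × 0.89000 = 0.88680
Parallel ([0.88680] and D): 1 − (1 − 0.88680)(1 − 0.93000) = 0.992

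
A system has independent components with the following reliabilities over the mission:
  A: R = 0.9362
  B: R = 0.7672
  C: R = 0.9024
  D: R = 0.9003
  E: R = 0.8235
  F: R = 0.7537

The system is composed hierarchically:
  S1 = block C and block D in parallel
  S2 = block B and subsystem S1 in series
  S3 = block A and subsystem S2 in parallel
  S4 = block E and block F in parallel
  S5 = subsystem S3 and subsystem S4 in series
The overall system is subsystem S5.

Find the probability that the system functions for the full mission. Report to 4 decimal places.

Parallel (C and D): 1 − (1 − 0.902400)(1 − 0.900300) = 0.990269
Series (B and [0.990269]): 0.767200 × 0.990269 = 0.759734
Parallel (A and [0.759734]): 1 − (1 − 0.936200)(1 − 0.759734) = 0.984671
Parallel (E and F): 1 − (1 − 0.823500)(1 − 0.753700) = 0.956528
Series ([0.984671] and [0.956528]): 0.984671 × 0.956528 = 0.9419

0.9419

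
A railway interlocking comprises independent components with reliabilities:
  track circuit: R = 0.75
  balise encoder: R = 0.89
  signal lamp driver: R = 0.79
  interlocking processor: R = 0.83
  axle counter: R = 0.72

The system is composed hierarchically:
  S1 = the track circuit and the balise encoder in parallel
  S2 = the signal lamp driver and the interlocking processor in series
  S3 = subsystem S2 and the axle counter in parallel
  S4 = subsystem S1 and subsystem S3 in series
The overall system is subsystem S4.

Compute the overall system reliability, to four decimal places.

0.8787

Parallel (track circuit and balise encoder): 1 − (1 − 0.750000)(1 − 0.890000) = 0.972500
Series (signal lamp driver and interlocking processor): 0.790000 × 0.830000 = 0.655700
Parallel ([0.655700] and axle counter): 1 − (1 − 0.655700)(1 − 0.720000) = 0.903596
Series ([0.972500] and [0.903596]): 0.972500 × 0.903596 = 0.8787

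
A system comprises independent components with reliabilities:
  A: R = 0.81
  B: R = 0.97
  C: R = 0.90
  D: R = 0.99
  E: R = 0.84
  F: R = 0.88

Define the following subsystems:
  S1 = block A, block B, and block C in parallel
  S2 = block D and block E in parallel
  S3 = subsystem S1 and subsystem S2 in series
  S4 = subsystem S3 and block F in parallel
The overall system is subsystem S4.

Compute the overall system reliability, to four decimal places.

Parallel (A, B, and C): 1 − (1 − 0.810000)(1 − 0.970000)(1 − 0.900000) = 0.999430
Parallel (D and E): 1 − (1 − 0.990000)(1 − 0.840000) = 0.998400
Series ([0.999430] and [0.998400]): 0.999430 × 0.998400 = 0.997831
Parallel ([0.997831] and F): 1 − (1 − 0.997831)(1 − 0.880000) = 0.9997

0.9997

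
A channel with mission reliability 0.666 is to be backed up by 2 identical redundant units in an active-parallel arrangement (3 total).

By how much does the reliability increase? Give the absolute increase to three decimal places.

R_before = 0.666
R_after = 1 − (1 − 0.666)^3 = 0.963
ΔR = 0.963 − 0.666 = 0.297

0.297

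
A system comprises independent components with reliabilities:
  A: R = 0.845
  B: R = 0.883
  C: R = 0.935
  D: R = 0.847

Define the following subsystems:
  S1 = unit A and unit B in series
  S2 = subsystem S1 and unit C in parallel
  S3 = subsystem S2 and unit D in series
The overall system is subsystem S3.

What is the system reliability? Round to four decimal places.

0.8330

Series (A and B): 0.845000 × 0.883000 = 0.746135
Parallel ([0.746135] and C): 1 − (1 − 0.746135)(1 − 0.935000) = 0.983499
Series ([0.983499] and D): 0.983499 × 0.847000 = 0.8330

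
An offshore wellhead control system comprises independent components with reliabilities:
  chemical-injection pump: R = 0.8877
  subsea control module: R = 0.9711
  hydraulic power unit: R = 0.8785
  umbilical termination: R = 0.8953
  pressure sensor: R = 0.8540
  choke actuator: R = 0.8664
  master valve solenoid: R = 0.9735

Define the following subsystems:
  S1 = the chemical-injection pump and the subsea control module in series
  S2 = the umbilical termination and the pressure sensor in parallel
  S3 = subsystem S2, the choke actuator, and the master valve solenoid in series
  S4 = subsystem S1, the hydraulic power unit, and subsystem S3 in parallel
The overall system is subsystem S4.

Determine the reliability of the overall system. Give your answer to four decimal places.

Series (chemical-injection pump and subsea control module): 0.887700 × 0.971100 = 0.862045
Parallel (umbilical termination and pressure sensor): 1 − (1 − 0.895300)(1 − 0.854000) = 0.984714
Series ([0.984714], choke actuator, and master valve solenoid): 0.984714 × 0.866400 × 0.973500 = 0.830548
Parallel ([0.862045], hydraulic power unit, and [0.830548]): 1 − (1 − 0.862045)(1 − 0.878500)(1 − 0.830548) = 0.9972

0.9972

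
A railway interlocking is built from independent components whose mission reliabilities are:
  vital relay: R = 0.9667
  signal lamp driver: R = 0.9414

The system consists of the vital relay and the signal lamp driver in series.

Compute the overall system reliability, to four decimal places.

Series (vital relay and signal lamp driver): 0.966700 × 0.941400 = 0.9101

0.9101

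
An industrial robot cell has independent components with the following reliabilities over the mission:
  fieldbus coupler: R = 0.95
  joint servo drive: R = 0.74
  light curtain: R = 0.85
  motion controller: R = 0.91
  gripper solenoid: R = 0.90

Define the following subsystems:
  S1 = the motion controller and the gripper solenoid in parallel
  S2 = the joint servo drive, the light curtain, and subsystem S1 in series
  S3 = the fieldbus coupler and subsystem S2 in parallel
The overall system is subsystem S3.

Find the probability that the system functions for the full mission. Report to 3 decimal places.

0.981

Parallel (motion controller and gripper solenoid): 1 − (1 − 0.91000)(1 − 0.90000) = 0.99100
Series (joint servo drive, light curtain, and [0.99100]): 0.74000 × 0.85000 × 0.99100 = 0.62334
Parallel (fieldbus coupler and [0.62334]): 1 − (1 − 0.95000)(1 − 0.62334) = 0.981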